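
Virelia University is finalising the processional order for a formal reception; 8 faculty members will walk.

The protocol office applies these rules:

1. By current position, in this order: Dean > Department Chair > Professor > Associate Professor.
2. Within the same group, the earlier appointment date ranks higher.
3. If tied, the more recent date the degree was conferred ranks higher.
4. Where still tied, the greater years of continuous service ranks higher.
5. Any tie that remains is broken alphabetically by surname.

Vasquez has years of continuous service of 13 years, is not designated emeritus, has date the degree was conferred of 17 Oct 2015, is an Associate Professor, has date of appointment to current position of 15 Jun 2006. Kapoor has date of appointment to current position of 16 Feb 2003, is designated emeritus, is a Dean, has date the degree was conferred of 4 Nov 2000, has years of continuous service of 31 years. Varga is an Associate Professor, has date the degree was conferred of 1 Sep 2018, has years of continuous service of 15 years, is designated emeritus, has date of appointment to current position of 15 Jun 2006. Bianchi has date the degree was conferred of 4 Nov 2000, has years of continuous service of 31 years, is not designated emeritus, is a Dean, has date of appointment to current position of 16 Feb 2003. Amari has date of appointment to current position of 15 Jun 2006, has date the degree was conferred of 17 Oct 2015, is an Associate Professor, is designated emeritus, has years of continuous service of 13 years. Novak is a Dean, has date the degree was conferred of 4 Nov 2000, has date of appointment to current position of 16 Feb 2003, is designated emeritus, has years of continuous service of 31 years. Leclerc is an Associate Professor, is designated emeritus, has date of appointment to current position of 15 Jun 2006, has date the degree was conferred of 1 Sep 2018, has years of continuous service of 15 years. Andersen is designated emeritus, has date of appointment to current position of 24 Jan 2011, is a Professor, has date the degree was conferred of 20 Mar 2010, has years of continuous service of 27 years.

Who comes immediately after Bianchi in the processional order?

By current position: Bianchi, Kapoor and Novak (Dean); then Andersen (Professor); then Leclerc, Varga, Amari and Vasquez (Associate Professor).
Bianchi, Kapoor and Novak all have date of appointment to current position 16 Feb 2003, so the next rule applies.
Bianchi, Kapoor and Novak all have date the degree was conferred 4 Nov 2000, so the next rule applies.
Bianchi, Kapoor and Novak all have years of continuous service 31 years, so the next rule applies.
Among Bianchi, Kapoor and Novak, alphabetically by surname: Bianchi before Kapoor before Novak.
Leclerc, Varga, Amari and Vasquez all have date of appointment to current position 15 Jun 2006, so the next rule applies.
Among Leclerc, Varga, Amari and Vasquez, by date the degree was conferred (later first): Leclerc and Varga (1 Sep 2018) before Amari and Vasquez (17 Oct 2015).
Leclerc and Varga both have years of continuous service 15 years, so the next rule applies.
Among Leclerc and Varga, alphabetically by surname: Leclerc before Varga.
Amari and Vasquez both have years of continuous service 13 years, so the next rule applies.
Among Amari and Vasquez, alphabetically by surname: Amari before Vasquez.
Order: Bianchi, Kapoor, Novak, Andersen, Leclerc, Varga, Amari, Vasquez.

Kapoor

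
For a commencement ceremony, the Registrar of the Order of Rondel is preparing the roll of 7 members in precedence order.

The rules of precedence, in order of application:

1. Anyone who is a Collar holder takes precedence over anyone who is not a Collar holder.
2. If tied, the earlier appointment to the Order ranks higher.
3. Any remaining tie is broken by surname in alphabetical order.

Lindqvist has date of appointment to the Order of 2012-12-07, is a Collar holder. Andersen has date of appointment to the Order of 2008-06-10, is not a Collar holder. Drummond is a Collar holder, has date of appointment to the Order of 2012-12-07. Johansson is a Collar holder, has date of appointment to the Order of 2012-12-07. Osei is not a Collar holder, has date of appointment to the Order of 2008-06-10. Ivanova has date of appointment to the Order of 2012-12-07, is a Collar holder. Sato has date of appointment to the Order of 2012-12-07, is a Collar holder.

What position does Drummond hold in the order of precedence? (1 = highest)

1

By the first rule: Drummond, Ivanova, Johansson, Lindqvist and Sato (each a Collar holder); then Andersen and Osei (both not a Collar holder).
Drummond, Ivanova, Johansson, Lindqvist and Sato all have date of appointment to the Order 2012-12-07, so the next rule applies.
Among Drummond, Ivanova, Johansson, Lindqvist and Sato, alphabetically by surname: Drummond before Ivanova before Johansson before Lindqvist before Sato.
Andersen and Osei both have date of appointment to the Order 2008-06-10, so the next rule applies.
Among Andersen and Osei, alphabetically by surname: Andersen before Osei.
Order: Drummond, Ivanova, Johansson, Lindqvist, Sato, Andersen, Osei. So position 1.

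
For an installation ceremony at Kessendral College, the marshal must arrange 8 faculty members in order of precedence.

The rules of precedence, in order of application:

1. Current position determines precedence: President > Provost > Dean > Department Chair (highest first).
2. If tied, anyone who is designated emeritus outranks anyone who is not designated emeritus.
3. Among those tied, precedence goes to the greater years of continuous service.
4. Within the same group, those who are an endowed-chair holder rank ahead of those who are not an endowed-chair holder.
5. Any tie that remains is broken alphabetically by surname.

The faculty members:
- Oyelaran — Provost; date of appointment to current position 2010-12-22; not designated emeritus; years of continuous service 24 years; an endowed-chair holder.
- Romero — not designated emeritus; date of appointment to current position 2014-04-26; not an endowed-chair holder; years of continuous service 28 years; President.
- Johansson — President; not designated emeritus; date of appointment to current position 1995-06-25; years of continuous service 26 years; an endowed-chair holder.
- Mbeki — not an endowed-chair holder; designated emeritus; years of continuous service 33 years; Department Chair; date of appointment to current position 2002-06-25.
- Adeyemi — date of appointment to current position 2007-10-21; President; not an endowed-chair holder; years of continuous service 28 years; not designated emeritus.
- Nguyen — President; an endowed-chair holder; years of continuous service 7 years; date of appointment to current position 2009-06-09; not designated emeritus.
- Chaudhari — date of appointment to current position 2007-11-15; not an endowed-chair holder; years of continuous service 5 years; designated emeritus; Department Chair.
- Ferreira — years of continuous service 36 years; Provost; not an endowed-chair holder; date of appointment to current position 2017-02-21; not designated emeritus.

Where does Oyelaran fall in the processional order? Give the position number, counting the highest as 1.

6

By current position: Adeyemi, Romero, Johansson and Nguyen (President); then Ferreira and Oyelaran (Provost); then Mbeki and Chaudhari (Department Chair).
Adeyemi, Romero, Johansson and Nguyen are each not designated emeritus, so the next rule applies.
Among Adeyemi, Romero, Johansson and Nguyen, by years of continuous service (higher first): Adeyemi and Romero (28 years) before Johansson (26 years) before Nguyen (7 years).
Adeyemi and Romero are each not an endowed-chair holder, so the next rule applies.
Among Adeyemi and Romero, alphabetically by surname: Adeyemi before Romero.
Ferreira and Oyelaran are each not designated emeritus, so the next rule applies.
Among Ferreira and Oyelaran, by years of continuous service (higher first): Ferreira (36 years) before Oyelaran (24 years).
Mbeki and Chaudhari are each designated emeritus, so the next rule applies.
Among Mbeki and Chaudhari, by years of continuous service (higher first): Mbeki (33 years) before Chaudhari (5 years).
Order: Adeyemi, Romero, Johansson, Nguyen, Ferreira, Oyelaran, Mbeki, Chaudhari. So position 6.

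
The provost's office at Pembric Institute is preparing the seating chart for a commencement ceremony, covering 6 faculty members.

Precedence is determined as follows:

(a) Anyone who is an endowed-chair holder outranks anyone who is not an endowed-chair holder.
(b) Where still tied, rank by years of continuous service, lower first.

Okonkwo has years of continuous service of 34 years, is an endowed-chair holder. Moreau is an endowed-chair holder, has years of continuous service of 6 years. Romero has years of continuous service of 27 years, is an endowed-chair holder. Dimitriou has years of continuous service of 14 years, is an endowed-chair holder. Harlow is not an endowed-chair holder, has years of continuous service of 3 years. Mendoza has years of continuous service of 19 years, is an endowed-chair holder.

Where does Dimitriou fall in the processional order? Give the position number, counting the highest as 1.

2

By the first rule: Moreau, Dimitriou, Mendoza, Romero and Okonkwo (each an endowed-chair holder); then Harlow (not an endowed-chair holder).
Among Moreau, Dimitriou, Mendoza, Romero and Okonkwo, by years of continuous service (lower first): Moreau (6 years) before Dimitriou (14 years) before Mendoza (19 years) before Romero (27 years) before Okonkwo (34 years).
Order: Moreau, Dimitriou, Mendoza, Romero, Okonkwo, Harlow. So position 2.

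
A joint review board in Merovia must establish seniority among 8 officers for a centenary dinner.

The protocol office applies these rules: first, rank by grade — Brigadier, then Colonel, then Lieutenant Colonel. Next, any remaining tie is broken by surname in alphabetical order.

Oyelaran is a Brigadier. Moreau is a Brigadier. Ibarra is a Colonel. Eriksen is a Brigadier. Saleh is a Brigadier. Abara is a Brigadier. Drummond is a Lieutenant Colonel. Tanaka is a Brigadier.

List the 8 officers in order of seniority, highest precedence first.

By grade: Abara, Eriksen, Moreau, Oyelaran, Saleh and Tanaka (Brigadier); then Ibarra (Colonel); then Drummond (Lieutenant Colonel).
Among Abara, Eriksen, Moreau, Oyelaran, Saleh and Tanaka, alphabetically by surname: Abara before Eriksen before Moreau before Oyelaran before Saleh before Tanaka.
Full order: Abara, Eriksen, Moreau, Oyelaran, Saleh, Tanaka, Ibarra, Drummond.

Abara, Eriksen, Moreau, Oyelaran, Saleh, Tanaka, Ibarra, Drummond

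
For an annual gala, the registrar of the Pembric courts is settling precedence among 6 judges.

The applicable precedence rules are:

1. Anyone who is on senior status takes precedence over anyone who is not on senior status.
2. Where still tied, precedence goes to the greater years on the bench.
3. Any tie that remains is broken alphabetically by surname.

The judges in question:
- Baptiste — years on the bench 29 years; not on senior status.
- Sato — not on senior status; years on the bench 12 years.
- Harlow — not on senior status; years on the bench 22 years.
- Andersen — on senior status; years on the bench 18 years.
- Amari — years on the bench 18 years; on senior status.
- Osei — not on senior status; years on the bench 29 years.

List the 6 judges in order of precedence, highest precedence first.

Amari, Andersen, Baptiste, Osei, Harlow, Sato

By the first rule: Amari and Andersen (both on senior status); then Baptiste, Osei, Harlow and Sato (each not on senior status).
Amari and Andersen both have years on the bench 18 years, so the next rule applies.
Among Amari and Andersen, alphabetically by surname: Amari before Andersen.
Among Baptiste, Osei, Harlow and Sato, by years on the bench (higher first): Baptiste and Osei (29 years) before Harlow (22 years) before Sato (12 years).
Among Baptiste and Osei, alphabetically by surname: Baptiste before Osei.
Full order: Amari, Andersen, Baptiste, Osei, Harlow, Sato.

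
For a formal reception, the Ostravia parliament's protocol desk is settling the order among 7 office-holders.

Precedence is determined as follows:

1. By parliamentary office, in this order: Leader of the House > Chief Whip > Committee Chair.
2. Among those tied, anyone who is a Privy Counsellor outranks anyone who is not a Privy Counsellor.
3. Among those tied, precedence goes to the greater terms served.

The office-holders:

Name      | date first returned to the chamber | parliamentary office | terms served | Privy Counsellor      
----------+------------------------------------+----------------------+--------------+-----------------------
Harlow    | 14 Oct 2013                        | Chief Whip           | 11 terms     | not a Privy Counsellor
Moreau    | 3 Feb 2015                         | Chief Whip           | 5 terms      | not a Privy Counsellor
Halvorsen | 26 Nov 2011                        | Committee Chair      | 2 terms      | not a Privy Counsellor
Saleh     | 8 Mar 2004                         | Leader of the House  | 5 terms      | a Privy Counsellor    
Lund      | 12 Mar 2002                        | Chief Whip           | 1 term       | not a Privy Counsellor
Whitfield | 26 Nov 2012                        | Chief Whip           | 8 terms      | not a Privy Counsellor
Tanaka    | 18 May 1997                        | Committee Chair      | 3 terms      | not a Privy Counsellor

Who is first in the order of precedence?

By parliamentary office: Saleh (Leader of the House); then Harlow, Whitfield, Moreau and Lund (Chief Whip); then Tanaka and Halvorsen (Committee Chair).
Harlow, Whitfield, Moreau and Lund are each not a Privy Counsellor, so the next rule applies.
Among Harlow, Whitfield, Moreau and Lund, by terms served (higher first): Harlow (11 terms) before Whitfield (8 terms) before Moreau (5 terms) before Lund (1 term).
Tanaka and Halvorsen are each not a Privy Counsellor, so the next rule applies.
Among Tanaka and Halvorsen, by terms served (higher first): Tanaka (3 terms) before Halvorsen (2 terms).
Order: Saleh, Harlow, Whitfield, Moreau, Lund, Tanaka, Halvorsen.

Saleh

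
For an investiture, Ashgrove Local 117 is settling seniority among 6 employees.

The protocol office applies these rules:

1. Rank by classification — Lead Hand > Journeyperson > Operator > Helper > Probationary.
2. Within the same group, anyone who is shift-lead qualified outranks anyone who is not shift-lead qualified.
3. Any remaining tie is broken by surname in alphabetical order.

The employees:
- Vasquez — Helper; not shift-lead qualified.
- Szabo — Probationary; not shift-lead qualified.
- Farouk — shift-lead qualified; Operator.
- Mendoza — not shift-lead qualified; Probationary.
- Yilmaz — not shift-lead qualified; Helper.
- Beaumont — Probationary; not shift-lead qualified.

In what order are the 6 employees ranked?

Farouk, Vasquez, Yilmaz, Beaumont, Mendoza, Szabo

By classification: Farouk (Operator); then Vasquez and Yilmaz (Helper); then Beaumont, Mendoza and Szabo (Probationary).
Vasquez and Yilmaz are each not shift-lead qualified, so the next rule applies.
Among Vasquez and Yilmaz, alphabetically by surname: Vasquez before Yilmaz.
Beaumont, Mendoza and Szabo are each not shift-lead qualified, so the next rule applies.
Among Beaumont, Mendoza and Szabo, alphabetically by surname: Beaumont before Mendoza before Szabo.
Full order: Farouk, Vasquez, Yilmaz, Beaumont, Mendoza, Szabo.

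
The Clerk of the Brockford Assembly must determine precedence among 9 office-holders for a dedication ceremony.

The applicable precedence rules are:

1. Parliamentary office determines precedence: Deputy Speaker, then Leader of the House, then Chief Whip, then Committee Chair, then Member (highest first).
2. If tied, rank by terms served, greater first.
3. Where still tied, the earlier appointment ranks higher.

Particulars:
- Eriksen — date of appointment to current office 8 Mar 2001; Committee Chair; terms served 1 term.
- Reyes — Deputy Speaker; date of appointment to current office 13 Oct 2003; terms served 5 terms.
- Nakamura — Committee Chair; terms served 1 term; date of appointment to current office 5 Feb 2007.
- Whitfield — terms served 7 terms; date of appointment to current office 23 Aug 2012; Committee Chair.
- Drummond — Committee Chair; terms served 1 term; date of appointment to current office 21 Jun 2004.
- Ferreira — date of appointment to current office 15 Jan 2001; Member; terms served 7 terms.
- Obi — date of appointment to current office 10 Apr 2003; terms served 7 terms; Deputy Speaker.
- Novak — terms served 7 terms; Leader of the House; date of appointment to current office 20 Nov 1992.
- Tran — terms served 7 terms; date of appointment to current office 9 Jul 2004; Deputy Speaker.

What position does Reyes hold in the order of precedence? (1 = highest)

3

By parliamentary office: Obi, Tran and Reyes (Deputy Speaker); then Novak (Leader of the House); then Whitfield, Eriksen, Drummond and Nakamura (Committee Chair); then Ferreira (Member).
Among Obi, Tran and Reyes, by terms served (higher first): Obi and Tran (7 terms) before Reyes (5 terms).
Among Obi and Tran, by date of appointment to current office (earlier first): Obi (10 Apr 2003) before Tran (9 Jul 2004).
Among Whitfield, Eriksen, Drummond and Nakamura, by terms served (higher first): Whitfield (7 terms) before Eriksen, Drummond and Nakamura (1 term).
Among Eriksen, Drummond and Nakamura, by date of appointment to current office (earlier first): Eriksen (8 Mar 2001) before Drummond (21 Jun 2004) before Nakamura (5 Feb 2007).
Order: Obi, Tran, Reyes, Novak, Whitfield, Eriksen, Drummond, Nakamura, Ferreira. So position 3.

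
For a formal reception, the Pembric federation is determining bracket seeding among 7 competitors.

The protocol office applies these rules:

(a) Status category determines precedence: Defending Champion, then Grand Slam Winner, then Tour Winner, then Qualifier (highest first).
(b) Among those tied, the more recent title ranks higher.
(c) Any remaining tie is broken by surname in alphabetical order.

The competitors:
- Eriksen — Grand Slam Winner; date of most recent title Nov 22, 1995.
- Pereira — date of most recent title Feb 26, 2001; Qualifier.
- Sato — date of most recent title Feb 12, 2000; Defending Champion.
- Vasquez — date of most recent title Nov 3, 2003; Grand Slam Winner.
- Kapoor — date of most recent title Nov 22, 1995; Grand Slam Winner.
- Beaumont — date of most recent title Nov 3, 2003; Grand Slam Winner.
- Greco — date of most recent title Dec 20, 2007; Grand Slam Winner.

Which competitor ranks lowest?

Pereira

By status category: Sato (Defending Champion); then Greco, Beaumont, Vasquez, Eriksen and Kapoor (Grand Slam Winner); then Pereira (Qualifier).
Among Greco, Beaumont, Vasquez, Eriksen and Kapoor, by date of most recent title (later first): Greco (Dec 20, 2007) before Beaumont and Vasquez (Nov 3, 2003) before Eriksen and Kapoor (Nov 22, 1995).
Among Beaumont and Vasquez, alphabetically by surname: Beaumont before Vasquez.
Among Eriksen and Kapoor, alphabetically by surname: Eriksen before Kapoor.
Order: Sato, Greco, Beaumont, Vasquez, Eriksen, Kapoor, Pereira.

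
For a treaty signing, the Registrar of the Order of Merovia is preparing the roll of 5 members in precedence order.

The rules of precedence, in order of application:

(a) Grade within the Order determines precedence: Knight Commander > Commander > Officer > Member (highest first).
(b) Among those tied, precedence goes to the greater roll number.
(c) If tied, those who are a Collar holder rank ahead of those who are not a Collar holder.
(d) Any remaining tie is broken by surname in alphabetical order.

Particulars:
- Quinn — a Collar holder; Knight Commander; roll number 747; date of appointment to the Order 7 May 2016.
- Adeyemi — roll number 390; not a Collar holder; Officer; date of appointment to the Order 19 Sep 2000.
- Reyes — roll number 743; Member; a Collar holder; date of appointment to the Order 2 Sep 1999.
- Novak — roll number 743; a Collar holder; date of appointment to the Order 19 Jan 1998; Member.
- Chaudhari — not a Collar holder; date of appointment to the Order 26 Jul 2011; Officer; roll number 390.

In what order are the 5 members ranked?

Quinn, Adeyemi, Chaudhari, Novak, Reyes

By grade within the Order: Quinn (Knight Commander); then Adeyemi and Chaudhari (Officer); then Novak and Reyes (Member).
Adeyemi and Chaudhari both have roll number 390, so the next rule applies.
Adeyemi and Chaudhari are each not a Collar holder, so the next rule applies.
Among Adeyemi and Chaudhari, alphabetically by surname: Adeyemi before Chaudhari.
Novak and Reyes both have roll number 743, so the next rule applies.
Novak and Reyes are each a Collar holder, so the next rule applies.
Among Novak and Reyes, alphabetically by surname: Novak before Reyes.
Full order: Quinn, Adeyemi, Chaudhari, Novak, Reyes.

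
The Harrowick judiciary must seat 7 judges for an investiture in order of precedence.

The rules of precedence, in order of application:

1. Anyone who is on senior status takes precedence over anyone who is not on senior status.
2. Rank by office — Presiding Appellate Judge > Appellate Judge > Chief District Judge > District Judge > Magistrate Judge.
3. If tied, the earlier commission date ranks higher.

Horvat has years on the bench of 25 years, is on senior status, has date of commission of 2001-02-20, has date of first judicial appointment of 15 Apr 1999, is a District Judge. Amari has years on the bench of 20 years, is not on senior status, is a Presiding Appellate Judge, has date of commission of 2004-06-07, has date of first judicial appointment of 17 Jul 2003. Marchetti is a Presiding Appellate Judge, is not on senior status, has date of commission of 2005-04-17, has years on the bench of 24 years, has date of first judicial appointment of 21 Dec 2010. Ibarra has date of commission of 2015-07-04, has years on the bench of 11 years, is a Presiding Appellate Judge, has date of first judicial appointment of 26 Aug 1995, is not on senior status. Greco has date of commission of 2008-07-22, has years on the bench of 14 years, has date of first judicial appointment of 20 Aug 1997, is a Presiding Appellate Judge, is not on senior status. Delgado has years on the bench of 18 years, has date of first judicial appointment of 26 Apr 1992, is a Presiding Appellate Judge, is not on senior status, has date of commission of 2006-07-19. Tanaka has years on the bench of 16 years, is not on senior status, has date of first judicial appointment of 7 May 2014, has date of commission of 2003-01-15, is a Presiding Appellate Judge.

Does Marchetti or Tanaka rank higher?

By the first rule: Horvat (on senior status); then Tanaka, Amari, Marchetti, Delgado, Greco and Ibarra (each not on senior status).
Tanaka, Amari, Marchetti, Delgado, Greco and Ibarra are each Presiding Appellate Judge, so the next rule applies.
Among Tanaka, Amari, Marchetti, Delgado, Greco and Ibarra, by date of commission (earlier first): Tanaka (2003-01-15) before Amari (2004-06-07) before Marchetti (2005-04-17) before Delgado (2006-07-19) before Greco (2008-07-22) before Ibarra (2015-07-04).
So Tanaka takes precedence.

Tanaka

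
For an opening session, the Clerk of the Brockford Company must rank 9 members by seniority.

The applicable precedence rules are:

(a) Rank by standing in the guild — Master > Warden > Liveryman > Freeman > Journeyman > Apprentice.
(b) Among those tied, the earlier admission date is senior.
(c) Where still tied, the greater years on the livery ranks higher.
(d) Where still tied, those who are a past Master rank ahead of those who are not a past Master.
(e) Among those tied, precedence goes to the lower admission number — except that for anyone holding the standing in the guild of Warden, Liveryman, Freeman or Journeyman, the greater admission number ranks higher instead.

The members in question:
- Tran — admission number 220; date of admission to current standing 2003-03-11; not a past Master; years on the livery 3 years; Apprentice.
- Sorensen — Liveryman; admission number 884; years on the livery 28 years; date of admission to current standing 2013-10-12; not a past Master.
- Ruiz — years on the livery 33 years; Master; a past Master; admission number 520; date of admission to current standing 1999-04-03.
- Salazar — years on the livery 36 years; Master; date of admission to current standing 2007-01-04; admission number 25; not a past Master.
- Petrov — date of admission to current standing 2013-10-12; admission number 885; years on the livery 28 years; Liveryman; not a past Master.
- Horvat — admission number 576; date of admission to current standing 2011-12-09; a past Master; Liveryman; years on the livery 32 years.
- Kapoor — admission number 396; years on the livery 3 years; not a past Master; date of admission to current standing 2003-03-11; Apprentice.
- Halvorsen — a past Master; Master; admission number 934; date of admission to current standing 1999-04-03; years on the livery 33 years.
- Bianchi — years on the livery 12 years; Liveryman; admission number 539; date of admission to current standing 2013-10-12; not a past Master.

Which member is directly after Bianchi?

Tran

By standing in the guild: Ruiz, Halvorsen and Salazar (Master); then Horvat, Petrov, Sorensen and Bianchi (Liveryman); then Tran and Kapoor (Apprentice).
Among Ruiz, Halvorsen and Salazar, by date of admission to current standing (earlier first): Ruiz and Halvorsen (1999-04-03) before Salazar (2007-01-04).
Ruiz and Halvorsen both have years on the livery 33 years, so the next rule applies.
Ruiz and Halvorsen are each a past Master, so the next rule applies.
Among Ruiz and Halvorsen, by admission number (lower first): Ruiz (520) before Halvorsen (934).
Among Horvat, Petrov, Sorensen and Bianchi, by date of admission to current standing (earlier first): Horvat (2011-12-09) before Petrov, Sorensen and Bianchi (2013-10-12).
Among Petrov, Sorensen and Bianchi, by years on the livery (higher first): Petrov and Sorensen (28 years) before Bianchi (12 years).
Petrov and Sorensen are each not a past Master, so the next rule applies.
Among Petrov and Sorensen, by admission number (higher first) (reversed rule for this group): Petrov (885) before Sorensen (884).
Tran and Kapoor both have date of admission to current standing 2003-03-11, so the next rule applies.
Tran and Kapoor both have years on the livery 3 years, so the next rule applies.
Tran and Kapoor are each not a past Master, so the next rule applies.
Among Tran and Kapoor, by admission number (lower first): Tran (220) before Kapoor (396).
Order: Ruiz, Halvorsen, Salazar, Horvat, Petrov, Sorensen, Bianchi, Tran, Kapoor.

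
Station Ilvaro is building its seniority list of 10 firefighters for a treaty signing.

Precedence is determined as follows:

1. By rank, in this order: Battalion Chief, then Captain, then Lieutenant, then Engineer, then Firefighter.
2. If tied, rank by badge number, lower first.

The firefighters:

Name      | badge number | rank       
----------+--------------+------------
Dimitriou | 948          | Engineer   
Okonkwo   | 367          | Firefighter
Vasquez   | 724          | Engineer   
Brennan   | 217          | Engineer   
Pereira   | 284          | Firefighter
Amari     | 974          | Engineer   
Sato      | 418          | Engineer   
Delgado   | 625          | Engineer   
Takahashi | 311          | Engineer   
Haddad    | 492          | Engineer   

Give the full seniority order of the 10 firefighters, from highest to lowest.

Brennan, Takahashi, Sato, Haddad, Delgado, Vasquez, Dimitriou, Amari, Pereira, Okonkwo

By rank: Brennan, Takahashi, Sato, Haddad, Delgado, Vasquez, Dimitriou and Amari (Engineer); then Pereira and Okonkwo (Firefighter).
Among Brennan, Takahashi, Sato, Haddad, Delgado, Vasquez, Dimitriou and Amari, by badge number (lower first): Brennan (217) before Takahashi (311) before Sato (418) before Haddad (492) before Delgado (625) before Vasquez (724) before Dimitriou (948) before Amari (974).
Among Pereira and Okonkwo, by badge number (lower first): Pereira (284) before Okonkwo (367).
Full order: Brennan, Takahashi, Sato, Haddad, Delgado, Vasquez, Dimitriou, Amari, Pereira, Okonkwo.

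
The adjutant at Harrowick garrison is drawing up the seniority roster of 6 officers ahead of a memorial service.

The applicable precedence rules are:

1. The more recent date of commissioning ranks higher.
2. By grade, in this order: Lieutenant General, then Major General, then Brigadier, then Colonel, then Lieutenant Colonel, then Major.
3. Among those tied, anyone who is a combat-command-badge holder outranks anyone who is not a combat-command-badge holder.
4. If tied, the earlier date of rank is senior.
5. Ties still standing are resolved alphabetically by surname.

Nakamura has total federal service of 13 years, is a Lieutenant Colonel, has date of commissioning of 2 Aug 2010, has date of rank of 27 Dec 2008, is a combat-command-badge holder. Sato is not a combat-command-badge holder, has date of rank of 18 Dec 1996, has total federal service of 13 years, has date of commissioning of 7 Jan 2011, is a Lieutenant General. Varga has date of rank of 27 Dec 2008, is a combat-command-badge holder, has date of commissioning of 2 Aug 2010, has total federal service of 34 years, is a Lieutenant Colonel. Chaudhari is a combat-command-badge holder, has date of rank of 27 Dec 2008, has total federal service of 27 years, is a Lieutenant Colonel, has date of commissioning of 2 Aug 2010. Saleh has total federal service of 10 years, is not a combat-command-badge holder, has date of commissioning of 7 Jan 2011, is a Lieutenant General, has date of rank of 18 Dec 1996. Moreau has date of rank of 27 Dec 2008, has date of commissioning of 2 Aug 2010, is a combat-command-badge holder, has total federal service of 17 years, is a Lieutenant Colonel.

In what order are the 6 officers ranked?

Saleh, Sato, Chaudhari, Moreau, Nakamura, Varga

By date of commissioning (later first): Saleh and Sato (both 7 Jan 2011); then Chaudhari, Moreau, Nakamura and Varga (each 2 Aug 2010).
Saleh and Sato are each Lieutenant General, so the next rule applies.
Saleh and Sato are each not a combat-command-badge holder, so the next rule applies.
Saleh and Sato both have date of rank 18 Dec 1996, so the next rule applies.
Among Saleh and Sato, alphabetically by surname: Saleh before Sato.
Chaudhari, Moreau, Nakamura and Varga are each Lieutenant Colonel, so the next rule applies.
Chaudhari, Moreau, Nakamura and Varga are each a combat-command-badge holder, so the next rule applies.
Chaudhari, Moreau, Nakamura and Varga all have date of rank 27 Dec 2008, so the next rule applies.
Among Chaudhari, Moreau, Nakamura and Varga, alphabetically by surname: Chaudhari before Moreau before Nakamura before Varga.
Full order: Saleh, Sato, Chaudhari, Moreau, Nakamura, Varga.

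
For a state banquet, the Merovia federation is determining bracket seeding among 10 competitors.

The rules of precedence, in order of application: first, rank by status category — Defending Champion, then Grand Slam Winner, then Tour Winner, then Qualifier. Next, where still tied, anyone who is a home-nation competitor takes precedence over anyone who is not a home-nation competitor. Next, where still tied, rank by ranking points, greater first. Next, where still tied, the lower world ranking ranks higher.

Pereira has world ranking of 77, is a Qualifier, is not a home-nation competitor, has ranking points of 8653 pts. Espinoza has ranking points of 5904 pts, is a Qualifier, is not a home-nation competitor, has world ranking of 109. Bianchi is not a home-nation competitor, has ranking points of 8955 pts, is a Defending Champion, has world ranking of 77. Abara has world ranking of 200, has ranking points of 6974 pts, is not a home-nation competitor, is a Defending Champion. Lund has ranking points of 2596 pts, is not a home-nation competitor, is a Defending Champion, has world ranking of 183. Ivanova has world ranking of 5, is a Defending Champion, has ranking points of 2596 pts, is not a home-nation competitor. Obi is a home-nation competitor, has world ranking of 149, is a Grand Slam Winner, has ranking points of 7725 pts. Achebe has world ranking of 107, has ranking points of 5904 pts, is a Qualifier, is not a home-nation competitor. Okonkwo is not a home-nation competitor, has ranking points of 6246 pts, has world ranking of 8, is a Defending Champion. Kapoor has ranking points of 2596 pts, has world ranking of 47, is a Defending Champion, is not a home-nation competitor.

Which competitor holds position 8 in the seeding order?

Pereira

By status category: Bianchi, Abara, Okonkwo, Ivanova, Kapoor and Lund (Defending Champion); then Obi (Grand Slam Winner); then Pereira, Achebe and Espinoza (Qualifier).
Bianchi, Abara, Okonkwo, Ivanova, Kapoor and Lund are each not a home-nation competitor, so the next rule applies.
Among Bianchi, Abara, Okonkwo, Ivanova, Kapoor and Lund, by ranking points (higher first): Bianchi (8955 pts) before Abara (6974 pts) before Okonkwo (6246 pts) before Ivanova, Kapoor and Lund (2596 pts).
Among Ivanova, Kapoor and Lund, by world ranking (lower first): Ivanova (5) before Kapoor (47) before Lund (183).
Pereira, Achebe and Espinoza are each not a home-nation competitor, so the next rule applies.
Among Pereira, Achebe and Espinoza, by ranking points (higher first): Pereira (8653 pts) before Achebe and Espinoza (5904 pts).
Among Achebe and Espinoza, by world ranking (lower first): Achebe (107) before Espinoza (109).
Order: Bianchi, Abara, Okonkwo, Ivanova, Kapoor, Lund, Obi, Pereira, Achebe, Espinoza.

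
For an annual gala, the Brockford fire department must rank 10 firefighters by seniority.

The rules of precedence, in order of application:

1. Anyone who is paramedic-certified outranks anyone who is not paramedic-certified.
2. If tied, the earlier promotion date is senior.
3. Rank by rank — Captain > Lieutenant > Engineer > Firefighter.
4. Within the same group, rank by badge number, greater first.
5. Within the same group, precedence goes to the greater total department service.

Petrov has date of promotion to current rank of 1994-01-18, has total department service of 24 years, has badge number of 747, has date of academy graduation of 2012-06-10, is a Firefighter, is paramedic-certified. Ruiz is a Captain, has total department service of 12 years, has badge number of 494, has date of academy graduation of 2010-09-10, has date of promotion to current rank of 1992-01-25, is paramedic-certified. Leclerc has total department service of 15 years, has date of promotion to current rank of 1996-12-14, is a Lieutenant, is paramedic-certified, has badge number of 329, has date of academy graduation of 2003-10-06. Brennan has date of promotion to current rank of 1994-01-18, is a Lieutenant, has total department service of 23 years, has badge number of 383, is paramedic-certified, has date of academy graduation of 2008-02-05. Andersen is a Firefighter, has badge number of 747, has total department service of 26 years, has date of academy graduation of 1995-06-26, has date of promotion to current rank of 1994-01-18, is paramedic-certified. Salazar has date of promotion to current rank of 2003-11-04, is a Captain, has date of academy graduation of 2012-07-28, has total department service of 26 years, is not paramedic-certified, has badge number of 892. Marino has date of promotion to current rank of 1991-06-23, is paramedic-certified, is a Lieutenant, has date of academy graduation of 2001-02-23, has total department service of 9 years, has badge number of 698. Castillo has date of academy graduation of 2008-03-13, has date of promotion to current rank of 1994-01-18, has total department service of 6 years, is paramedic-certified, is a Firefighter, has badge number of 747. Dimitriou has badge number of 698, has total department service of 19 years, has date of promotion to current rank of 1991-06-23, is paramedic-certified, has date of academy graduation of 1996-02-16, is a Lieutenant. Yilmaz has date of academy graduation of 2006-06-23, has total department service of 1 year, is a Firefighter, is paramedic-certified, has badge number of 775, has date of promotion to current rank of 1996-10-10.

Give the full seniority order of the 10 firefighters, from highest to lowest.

Dimitriou, Marino, Ruiz, Brennan, Andersen, Petrov, Castillo, Yilmaz, Leclerc, Salazar

By the first rule: Dimitriou, Marino, Ruiz, Brennan, Andersen, Petrov, Castillo, Yilmaz and Leclerc (each paramedic-certified); then Salazar (not paramedic-certified).
Among Dimitriou, Marino, Ruiz, Brennan, Andersen, Petrov, Castillo, Yilmaz and Leclerc, by date of promotion to current rank (earlier first): Dimitriou and Marino (1991-06-23) before Ruiz (1992-01-25) before Brennan, Andersen, Petrov and Castillo (1994-01-18) before Yilmaz (1996-10-10) before Leclerc (1996-12-14).
Dimitriou and Marino are each Lieutenant, so the next rule applies.
Dimitriou and Marino both have badge number 698, so the next rule applies.
Among Dimitriou and Marino, by total department service (higher first): Dimitriou (19 years) before Marino (9 years).
Among Brennan, Andersen, Petrov and Castillo, by rank: Brennan (Lieutenant) before Andersen, Petrov and Castillo (Firefighter).
Andersen, Petrov and Castillo all have badge number 747, so the next rule applies.
Among Andersen, Petrov and Castillo, by total department service (higher first): Andersen (26 years) before Petrov (24 years) before Castillo (6 years).
Full order: Dimitriou, Marino, Ruiz, Brennan, Andersen, Petrov, Castillo, Yilmaz, Leclerc, Salazar.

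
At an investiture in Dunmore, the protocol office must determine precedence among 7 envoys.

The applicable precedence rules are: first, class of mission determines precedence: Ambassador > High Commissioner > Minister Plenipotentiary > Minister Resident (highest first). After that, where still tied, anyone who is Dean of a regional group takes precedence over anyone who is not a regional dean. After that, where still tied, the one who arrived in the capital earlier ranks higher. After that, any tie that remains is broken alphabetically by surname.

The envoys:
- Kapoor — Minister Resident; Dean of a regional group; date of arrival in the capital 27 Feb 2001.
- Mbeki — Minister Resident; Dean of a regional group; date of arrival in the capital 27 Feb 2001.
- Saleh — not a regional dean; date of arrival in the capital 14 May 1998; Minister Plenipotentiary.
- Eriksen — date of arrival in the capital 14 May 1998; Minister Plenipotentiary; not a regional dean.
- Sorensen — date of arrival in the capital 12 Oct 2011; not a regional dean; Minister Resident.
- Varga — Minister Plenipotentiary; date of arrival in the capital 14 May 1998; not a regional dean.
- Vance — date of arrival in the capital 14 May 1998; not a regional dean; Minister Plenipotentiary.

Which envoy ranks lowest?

Sorensen

By class of mission: Eriksen, Saleh, Vance and Varga (Minister Plenipotentiary); then Kapoor, Mbeki and Sorensen (Minister Resident).
Eriksen, Saleh, Vance and Varga are each not a regional dean, so the next rule applies.
Eriksen, Saleh, Vance and Varga all have date of arrival in the capital 14 May 1998, so the next rule applies.
Among Eriksen, Saleh, Vance and Varga, alphabetically by surname: Eriksen before Saleh before Vance before Varga.
Among Kapoor, Mbeki and Sorensen, Dean of a regional group before not a regional dean: Kapoor and Mbeki (Dean of a regional group) before Sorensen (not a regional dean).
Kapoor and Mbeki both have date of arrival in the capital 27 Feb 2001, so the next rule applies.
Among Kapoor and Mbeki, alphabetically by surname: Kapoor before Mbeki.
Order: Eriksen, Saleh, Vance, Varga, Kapoor, Mbeki, Sorensen.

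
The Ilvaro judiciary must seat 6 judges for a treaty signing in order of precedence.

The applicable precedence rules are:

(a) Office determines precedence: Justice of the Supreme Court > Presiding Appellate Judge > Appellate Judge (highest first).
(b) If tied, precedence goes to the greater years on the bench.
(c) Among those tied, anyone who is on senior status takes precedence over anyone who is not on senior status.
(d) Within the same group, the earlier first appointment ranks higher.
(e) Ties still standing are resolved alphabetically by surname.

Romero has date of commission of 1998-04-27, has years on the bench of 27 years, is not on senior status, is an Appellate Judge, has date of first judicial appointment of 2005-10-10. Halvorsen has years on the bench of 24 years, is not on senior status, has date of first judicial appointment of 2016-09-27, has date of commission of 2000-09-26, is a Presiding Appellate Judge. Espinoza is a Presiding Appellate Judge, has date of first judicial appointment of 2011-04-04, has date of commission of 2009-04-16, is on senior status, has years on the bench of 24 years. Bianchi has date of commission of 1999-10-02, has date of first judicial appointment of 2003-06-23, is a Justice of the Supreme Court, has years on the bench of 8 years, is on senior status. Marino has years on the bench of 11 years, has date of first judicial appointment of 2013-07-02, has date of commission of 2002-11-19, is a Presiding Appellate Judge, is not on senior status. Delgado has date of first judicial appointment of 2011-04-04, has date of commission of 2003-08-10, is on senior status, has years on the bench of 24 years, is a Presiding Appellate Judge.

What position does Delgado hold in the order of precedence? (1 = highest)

By office: Bianchi (Justice of the Supreme Court); then Delgado, Espinoza, Halvorsen and Marino (Presiding Appellate Judge); then Romero (Appellate Judge).
Among Delgado, Espinoza, Halvorsen and Marino, by years on the bench (higher first): Delgado, Espinoza and Halvorsen (24 years) before Marino (11 years).
Among Delgado, Espinoza and Halvorsen, on senior status before not on senior status: Delgado and Espinoza (on senior status) before Halvorsen (not on senior status).
Delgado and Espinoza both have date of first judicial appointment 2011-04-04, so the next rule applies.
Among Delgado and Espinoza, alphabetically by surname: Delgado before Espinoza.
Order: Bianchi, Delgado, Espinoza, Halvorsen, Marino, Romero. So position 2.

2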